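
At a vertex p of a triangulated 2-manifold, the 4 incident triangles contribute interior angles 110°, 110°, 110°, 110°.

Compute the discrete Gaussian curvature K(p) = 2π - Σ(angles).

Sum of angles = 440°. K = 360° - 440° = -80°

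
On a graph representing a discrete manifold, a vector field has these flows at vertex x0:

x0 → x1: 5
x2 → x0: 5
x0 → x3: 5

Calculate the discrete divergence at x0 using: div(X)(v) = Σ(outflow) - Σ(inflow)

Divergence = sum of outgoing flows = 5 + (-5) + 5 = 5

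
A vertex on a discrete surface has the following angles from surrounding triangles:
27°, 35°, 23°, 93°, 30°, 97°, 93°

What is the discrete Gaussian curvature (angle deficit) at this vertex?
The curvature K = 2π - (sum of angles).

Sum of angles = 398°. K = 360° - 398° = -38° = -19π/90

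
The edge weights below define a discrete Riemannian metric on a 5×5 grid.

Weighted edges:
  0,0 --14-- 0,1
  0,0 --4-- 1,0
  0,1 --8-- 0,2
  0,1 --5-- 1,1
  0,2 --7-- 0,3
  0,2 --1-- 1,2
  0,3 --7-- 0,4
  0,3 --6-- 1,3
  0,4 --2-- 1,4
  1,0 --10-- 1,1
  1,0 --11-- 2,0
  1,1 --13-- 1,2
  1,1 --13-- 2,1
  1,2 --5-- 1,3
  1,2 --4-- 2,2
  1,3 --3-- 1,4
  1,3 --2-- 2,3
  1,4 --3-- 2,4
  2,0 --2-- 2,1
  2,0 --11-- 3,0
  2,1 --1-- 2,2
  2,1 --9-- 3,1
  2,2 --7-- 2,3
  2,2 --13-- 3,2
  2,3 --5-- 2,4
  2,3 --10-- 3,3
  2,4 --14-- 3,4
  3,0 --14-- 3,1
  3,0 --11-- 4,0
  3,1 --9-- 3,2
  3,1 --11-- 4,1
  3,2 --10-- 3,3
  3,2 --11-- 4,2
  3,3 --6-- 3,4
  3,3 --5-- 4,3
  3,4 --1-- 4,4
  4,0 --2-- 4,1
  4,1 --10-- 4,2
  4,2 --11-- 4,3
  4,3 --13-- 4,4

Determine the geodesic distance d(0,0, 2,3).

Shortest path: 0,0 → 1,0 → 2,0 → 2,1 → 2,2 → 2,3, total weight = 25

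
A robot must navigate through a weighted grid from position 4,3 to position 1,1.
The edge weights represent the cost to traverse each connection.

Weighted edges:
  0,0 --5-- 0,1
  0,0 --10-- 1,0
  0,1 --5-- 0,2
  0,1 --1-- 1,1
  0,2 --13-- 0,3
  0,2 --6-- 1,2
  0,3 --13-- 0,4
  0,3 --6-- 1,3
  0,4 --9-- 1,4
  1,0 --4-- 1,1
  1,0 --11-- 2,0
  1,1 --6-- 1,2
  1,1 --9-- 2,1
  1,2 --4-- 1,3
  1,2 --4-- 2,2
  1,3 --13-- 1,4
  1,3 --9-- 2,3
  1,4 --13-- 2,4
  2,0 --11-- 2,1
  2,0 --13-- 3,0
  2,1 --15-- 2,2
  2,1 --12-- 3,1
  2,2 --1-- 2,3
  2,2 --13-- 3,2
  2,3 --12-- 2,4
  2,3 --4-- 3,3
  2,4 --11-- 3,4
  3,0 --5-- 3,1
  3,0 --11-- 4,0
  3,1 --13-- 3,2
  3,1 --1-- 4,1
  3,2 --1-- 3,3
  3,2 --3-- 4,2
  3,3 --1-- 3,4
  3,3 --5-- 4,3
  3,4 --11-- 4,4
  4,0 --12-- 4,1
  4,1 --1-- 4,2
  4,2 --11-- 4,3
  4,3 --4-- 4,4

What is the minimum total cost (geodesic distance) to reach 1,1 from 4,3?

Shortest path: 4,3 → 3,3 → 2,3 → 2,2 → 1,2 → 1,1, total weight = 20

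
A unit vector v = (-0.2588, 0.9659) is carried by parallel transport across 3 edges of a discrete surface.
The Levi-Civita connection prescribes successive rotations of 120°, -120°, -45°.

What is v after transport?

Total rotation: 120° + (-120°) + (-45°) = -45°. Final vector: (0.5000, 0.8660)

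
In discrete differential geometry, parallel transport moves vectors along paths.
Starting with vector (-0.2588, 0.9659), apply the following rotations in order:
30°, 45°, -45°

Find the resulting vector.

Total rotation: 30° + 45° + (-45°) = 30°. Final vector: (-0.7071, 0.7071)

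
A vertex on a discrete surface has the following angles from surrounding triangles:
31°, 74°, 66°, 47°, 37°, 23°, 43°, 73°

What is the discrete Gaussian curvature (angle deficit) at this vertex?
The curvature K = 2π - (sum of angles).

Sum of angles = 394°. K = 360° - 394° = -34° = -17π/90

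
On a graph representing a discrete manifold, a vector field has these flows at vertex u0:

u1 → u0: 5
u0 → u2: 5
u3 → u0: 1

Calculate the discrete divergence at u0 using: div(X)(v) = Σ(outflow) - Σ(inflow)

Divergence = sum of outgoing flows = (-5) + 5 + (-1) = -1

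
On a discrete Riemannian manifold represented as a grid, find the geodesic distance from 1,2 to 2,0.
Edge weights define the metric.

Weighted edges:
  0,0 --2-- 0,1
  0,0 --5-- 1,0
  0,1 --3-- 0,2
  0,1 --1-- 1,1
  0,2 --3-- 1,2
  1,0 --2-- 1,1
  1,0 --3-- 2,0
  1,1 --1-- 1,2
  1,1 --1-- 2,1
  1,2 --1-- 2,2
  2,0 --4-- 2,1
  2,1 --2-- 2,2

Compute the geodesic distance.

Shortest path: 1,2 → 1,1 → 2,1 → 2,0, total weight = 6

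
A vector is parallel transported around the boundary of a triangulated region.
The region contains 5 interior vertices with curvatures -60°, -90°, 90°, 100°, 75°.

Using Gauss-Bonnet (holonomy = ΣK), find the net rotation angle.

Holonomy = total enclosed curvature = (-60°) + (-90°) + 90° + 100° + 75° = 115°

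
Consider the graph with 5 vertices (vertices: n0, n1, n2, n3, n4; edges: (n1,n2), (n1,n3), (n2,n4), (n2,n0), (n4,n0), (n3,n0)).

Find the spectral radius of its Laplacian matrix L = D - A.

Degrees: deg(n0) = 3, deg(n1) = 2, deg(n2) = 3, deg(n3) = 2, deg(n4) = 2.
L = D − A with rows/columns ordered (n0, n1, n2, n3, n4):
  [ 3,  0, -1, -1, -1]
  [ 0,  2, -1, -1,  0]
  [-1, -1,  3,  0, -1]
  [-1, -1,  0,  2,  0]
  [-1,  0, -1,  0,  2]
Characteristic polynomial: det(λI − L) = λ(λ² − 5λ + 5)(λ² − 7λ + 11).
Roots: λ = 0; (λ² − 5λ + 5) = 0 ⇒ λ = (5 ± √5)/2 ≈ 1.382, 3.618; (λ² − 7λ + 11) = 0 ⇒ λ = (7 ± √5)/2 ≈ 2.382, 4.618.
(Check: the roots sum (with multiplicity) to 12, matching trace L = Σdeg = 2·6 = 12.)
Laplacian eigenvalues: [0.0, 1.382, 2.382, 3.618, 4.618]. Largest eigenvalue (spectral radius) = 4.618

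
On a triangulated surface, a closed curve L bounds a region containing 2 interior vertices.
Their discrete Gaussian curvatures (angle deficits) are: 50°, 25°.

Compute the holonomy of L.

Holonomy = total enclosed curvature = 50° + 25° = 75°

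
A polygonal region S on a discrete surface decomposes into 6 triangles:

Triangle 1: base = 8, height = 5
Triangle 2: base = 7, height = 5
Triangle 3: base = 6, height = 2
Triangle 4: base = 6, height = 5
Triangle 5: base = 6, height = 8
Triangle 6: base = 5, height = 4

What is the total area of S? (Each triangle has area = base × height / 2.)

(1/2)×8×5 + (1/2)×7×5 + (1/2)×6×2 + (1/2)×6×5 + (1/2)×6×8 + (1/2)×5×4 = 92.5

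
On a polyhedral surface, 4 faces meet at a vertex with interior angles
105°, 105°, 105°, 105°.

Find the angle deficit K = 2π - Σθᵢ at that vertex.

Sum of angles = 420°. K = 360° - 420° = -60°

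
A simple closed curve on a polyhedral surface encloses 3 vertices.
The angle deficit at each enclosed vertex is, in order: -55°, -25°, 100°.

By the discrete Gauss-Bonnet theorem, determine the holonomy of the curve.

Holonomy = total enclosed curvature = (-55°) + (-25°) + 100° = 20°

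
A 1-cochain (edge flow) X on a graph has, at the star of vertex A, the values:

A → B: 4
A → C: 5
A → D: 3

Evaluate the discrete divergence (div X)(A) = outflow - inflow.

Divergence = sum of outgoing flows = 4 + 5 + 3 = 12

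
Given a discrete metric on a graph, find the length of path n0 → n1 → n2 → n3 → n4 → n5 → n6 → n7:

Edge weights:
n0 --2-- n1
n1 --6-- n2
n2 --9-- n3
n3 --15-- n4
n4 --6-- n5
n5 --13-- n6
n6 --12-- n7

Arc length = 2 + 6 + 9 + 15 + 6 + 13 + 12 = 63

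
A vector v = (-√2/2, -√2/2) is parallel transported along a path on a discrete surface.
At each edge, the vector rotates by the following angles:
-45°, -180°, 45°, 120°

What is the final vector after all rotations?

Total rotation: (-45°) + (-180°) + 45° + 120° = -60°. Final vector: (-0.9659, 0.2588)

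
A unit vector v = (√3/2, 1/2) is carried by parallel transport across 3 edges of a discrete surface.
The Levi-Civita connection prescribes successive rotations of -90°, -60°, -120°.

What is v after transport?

Total rotation: (-90°) + (-60°) + (-120°) = -270° ≡ 90° (mod 360°). Final vector: (-0.5000, 0.8660)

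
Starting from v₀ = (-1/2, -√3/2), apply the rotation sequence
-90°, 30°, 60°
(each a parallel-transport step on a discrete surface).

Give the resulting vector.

Total rotation: (-90°) + 30° + 60° = 0°. Final vector: (-0.5000, -0.8660)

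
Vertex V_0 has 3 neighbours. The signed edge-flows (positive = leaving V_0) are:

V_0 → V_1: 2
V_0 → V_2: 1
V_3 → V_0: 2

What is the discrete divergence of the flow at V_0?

Divergence = sum of outgoing flows = 2 + 1 + (-2) = 1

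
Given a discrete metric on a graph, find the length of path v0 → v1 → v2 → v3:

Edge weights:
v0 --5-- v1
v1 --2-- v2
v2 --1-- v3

Arc length = 5 + 2 + 1 = 8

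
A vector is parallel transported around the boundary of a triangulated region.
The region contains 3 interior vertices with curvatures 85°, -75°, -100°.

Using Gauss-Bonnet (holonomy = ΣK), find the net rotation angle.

Holonomy = total enclosed curvature = 85° + (-75°) + (-100°) = -90°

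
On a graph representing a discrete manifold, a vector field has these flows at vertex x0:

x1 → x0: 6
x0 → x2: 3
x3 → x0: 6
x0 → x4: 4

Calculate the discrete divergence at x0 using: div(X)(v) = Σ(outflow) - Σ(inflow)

Divergence = sum of outgoing flows = (-6) + 3 + (-6) + 4 = -5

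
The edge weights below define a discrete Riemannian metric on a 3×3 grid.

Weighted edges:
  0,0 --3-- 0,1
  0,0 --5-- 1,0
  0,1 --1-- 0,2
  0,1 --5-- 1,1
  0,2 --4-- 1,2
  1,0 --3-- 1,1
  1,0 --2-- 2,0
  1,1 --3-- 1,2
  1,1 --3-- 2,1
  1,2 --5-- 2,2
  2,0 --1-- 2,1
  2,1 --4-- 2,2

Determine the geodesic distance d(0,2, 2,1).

Shortest path: 0,2 → 0,1 → 1,1 → 2,1, total weight = 9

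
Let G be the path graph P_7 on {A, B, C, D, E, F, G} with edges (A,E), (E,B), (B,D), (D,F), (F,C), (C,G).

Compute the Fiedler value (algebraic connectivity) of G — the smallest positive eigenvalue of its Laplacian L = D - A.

The path graph P_n has Laplacian eigenvalues λ_k = 2 − 2cos(kπ/n), k = 0, 1, …, n−1. Here n = 7:
k=0: 2 − 2cos(0) = 0.0; k=1: 2 − 2cos(π/7) = 0.1981; k=2: 2 − 2cos(2π/7) = 0.753; k=3: 2 − 2cos(3π/7) = 1.555; k=4: 2 − 2cos(4π/7) = 2.445; k=5: 2 − 2cos(5π/7) = 3.247; k=6: 2 − 2cos(6π/7) = 3.8019.
Laplacian eigenvalues: [0.0, 0.1981, 0.753, 1.555, 2.445, 3.247, 3.8019]. Algebraic connectivity (smallest non-zero eigenvalue) = 0.1981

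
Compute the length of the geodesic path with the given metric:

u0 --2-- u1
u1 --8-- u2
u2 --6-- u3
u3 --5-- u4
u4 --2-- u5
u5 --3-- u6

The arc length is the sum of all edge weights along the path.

Arc length = 2 + 8 + 6 + 5 + 2 + 3 = 26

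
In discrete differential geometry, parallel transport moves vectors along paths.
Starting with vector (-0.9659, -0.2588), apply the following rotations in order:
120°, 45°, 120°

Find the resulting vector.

Total rotation: 120° + 45° + 120° = 285° ≡ -75° (mod 360°). Final vector: (-0.5000, 0.8660)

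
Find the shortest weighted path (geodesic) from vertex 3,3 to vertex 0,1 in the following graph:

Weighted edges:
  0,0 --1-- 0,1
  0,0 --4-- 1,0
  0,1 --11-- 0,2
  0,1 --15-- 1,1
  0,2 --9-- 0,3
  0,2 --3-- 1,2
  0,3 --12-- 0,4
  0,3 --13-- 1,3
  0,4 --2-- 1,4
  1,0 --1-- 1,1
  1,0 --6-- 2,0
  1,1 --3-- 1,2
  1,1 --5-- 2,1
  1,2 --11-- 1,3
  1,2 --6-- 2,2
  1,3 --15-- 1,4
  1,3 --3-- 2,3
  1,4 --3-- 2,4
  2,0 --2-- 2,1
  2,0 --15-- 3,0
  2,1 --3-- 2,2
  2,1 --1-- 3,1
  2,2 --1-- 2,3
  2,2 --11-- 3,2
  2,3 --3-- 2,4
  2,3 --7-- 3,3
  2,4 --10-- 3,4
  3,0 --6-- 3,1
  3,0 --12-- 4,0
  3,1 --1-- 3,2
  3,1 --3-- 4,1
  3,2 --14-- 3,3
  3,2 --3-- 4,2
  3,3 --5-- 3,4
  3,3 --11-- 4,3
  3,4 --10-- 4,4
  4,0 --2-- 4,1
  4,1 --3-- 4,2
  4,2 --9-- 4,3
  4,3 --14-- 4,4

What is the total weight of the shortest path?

Shortest path: 3,3 → 2,3 → 2,2 → 2,1 → 1,1 → 1,0 → 0,0 → 0,1, total weight = 22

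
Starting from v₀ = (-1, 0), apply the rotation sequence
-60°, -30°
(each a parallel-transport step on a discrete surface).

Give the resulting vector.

Total rotation: (-60°) + (-30°) = -90°. Final vector: (0, 1)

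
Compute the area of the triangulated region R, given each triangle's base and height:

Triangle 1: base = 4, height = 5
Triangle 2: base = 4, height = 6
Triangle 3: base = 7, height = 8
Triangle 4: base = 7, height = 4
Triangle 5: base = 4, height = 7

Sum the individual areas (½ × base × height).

(1/2)×4×5 + (1/2)×4×6 + (1/2)×7×8 + (1/2)×7×4 + (1/2)×4×7 = 78.0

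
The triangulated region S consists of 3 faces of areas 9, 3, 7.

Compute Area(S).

9 + 3 + 7 = 19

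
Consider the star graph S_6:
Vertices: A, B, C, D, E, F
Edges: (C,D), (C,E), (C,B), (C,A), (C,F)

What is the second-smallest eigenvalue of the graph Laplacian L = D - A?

The star S_6 is the complete bipartite graph K_{1,5} (one hub of degree 5, 5 leaves of degree 1). The Laplacian spectrum of K_{p,q} is 0, p (multiplicity q−1), q (multiplicity p−1), p+q. With p = 1, q = 5: 0 once, 1 with multiplicity 4, and 6 once. (Check: trace L = sum of degrees = 10 = 4·1 + 6.)
Laplacian eigenvalues: [0.0, 1.0, 1.0, 1.0, 1.0, 6.0]. Algebraic connectivity (smallest non-zero eigenvalue) = 1.0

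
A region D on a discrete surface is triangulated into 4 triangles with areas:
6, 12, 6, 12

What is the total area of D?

6 + 12 + 6 + 12 = 36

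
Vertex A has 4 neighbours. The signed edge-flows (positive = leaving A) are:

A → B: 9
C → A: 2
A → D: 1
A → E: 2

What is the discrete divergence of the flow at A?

Divergence = sum of outgoing flows = 9 + (-2) + 1 + 2 = 10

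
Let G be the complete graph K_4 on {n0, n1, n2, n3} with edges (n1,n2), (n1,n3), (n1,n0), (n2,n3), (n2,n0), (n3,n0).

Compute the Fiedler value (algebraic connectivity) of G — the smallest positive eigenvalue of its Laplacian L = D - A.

For the complete graph K_n, L = nI − J (J = all-ones matrix). J has eigenvalues n (once, eigenvector 𝟙) and 0 (multiplicity n−1), so L has eigenvalues 0 (once) and n (multiplicity n−1). Here n = 4: eigenvalue 0 once and 4 with multiplicity 3.
Laplacian eigenvalues: [0.0, 4.0, 4.0, 4.0]. Algebraic connectivity (smallest non-zero eigenvalue) = 4.0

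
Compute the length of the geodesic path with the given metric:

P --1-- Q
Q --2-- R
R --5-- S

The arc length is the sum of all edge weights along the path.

Arc length = 1 + 2 + 5 = 8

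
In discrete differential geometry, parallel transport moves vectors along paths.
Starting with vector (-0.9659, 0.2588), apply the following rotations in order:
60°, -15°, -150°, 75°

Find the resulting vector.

Total rotation: 60° + (-15°) + (-150°) + 75° = -30°. Final vector: (-0.7071, 0.7071)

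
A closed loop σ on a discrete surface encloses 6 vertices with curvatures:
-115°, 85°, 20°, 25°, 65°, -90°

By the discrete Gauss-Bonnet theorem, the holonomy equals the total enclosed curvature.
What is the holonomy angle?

Holonomy = total enclosed curvature = (-115°) + 85° + 20° + 25° + 65° + (-90°) = -10°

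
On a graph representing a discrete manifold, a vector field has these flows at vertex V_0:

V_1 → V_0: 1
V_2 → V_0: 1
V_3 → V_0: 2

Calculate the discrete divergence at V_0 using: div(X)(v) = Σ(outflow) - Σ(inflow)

Divergence = sum of outgoing flows = (-1) + (-1) + (-2) = -4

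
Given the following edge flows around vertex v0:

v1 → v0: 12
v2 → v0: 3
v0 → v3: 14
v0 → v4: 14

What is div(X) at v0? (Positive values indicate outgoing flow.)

Divergence = sum of outgoing flows = (-12) + (-3) + 14 + 14 = 13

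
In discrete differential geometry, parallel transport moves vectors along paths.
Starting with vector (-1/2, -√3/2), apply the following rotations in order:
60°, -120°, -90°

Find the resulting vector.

Total rotation: 60° + (-120°) + (-90°) = -150°. Final vector: (0, 1)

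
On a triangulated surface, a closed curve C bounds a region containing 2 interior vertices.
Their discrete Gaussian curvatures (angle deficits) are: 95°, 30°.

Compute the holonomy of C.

Holonomy = total enclosed curvature = 95° + 30° = 125°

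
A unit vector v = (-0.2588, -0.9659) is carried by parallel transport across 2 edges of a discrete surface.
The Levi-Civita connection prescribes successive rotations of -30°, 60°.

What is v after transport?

Total rotation: (-30°) + 60° = 30°. Final vector: (0.2588, -0.9659)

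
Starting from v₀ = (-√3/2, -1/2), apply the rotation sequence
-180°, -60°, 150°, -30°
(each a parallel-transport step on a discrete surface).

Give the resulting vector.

Total rotation: (-180°) + (-60°) + 150° + (-30°) = -120°. Final vector: (0, 1)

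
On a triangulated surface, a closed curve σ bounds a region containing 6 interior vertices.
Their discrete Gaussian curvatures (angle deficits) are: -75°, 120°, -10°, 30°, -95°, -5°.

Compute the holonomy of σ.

Holonomy = total enclosed curvature = (-75°) + 120° + (-10°) + 30° + (-95°) + (-5°) = -35°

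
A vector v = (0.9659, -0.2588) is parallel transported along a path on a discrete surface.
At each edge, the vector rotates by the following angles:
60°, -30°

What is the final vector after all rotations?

Total rotation: 60° + (-30°) = 30°. Final vector: (0.9659, 0.2588)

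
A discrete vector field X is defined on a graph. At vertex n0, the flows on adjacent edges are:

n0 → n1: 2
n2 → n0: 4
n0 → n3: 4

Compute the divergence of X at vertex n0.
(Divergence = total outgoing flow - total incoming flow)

Divergence = sum of outgoing flows = 2 + (-4) + 4 = 2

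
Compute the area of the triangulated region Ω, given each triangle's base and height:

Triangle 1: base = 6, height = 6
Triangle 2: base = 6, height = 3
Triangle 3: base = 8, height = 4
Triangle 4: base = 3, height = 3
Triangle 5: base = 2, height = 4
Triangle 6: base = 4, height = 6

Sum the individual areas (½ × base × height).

(1/2)×6×6 + (1/2)×6×3 + (1/2)×8×4 + (1/2)×3×3 + (1/2)×2×4 + (1/2)×4×6 = 63.5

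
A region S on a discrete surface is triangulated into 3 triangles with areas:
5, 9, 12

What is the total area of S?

5 + 9 + 12 = 26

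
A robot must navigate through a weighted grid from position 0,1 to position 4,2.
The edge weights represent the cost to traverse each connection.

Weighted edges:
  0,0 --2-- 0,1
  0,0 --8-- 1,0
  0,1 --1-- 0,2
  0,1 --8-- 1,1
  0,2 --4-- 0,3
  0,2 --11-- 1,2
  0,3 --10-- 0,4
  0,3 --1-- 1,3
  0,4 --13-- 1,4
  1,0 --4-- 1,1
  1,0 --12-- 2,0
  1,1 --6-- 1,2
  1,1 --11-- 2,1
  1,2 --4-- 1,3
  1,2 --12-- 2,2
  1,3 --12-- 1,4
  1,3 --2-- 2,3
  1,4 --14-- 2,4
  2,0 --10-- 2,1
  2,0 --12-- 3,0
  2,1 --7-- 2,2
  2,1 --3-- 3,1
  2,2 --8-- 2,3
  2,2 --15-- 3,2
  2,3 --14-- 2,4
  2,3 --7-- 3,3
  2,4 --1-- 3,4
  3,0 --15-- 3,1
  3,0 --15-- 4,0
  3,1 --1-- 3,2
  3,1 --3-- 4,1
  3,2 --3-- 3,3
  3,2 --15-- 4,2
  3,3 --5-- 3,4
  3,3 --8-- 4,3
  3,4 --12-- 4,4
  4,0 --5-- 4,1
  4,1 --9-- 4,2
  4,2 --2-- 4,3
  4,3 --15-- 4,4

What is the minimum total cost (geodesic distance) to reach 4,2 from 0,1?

Shortest path: 0,1 → 0,2 → 0,3 → 1,3 → 2,3 → 3,3 → 4,3 → 4,2, total weight = 25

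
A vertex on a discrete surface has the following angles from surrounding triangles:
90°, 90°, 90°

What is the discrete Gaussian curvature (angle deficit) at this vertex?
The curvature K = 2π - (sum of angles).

Sum of angles = 270°. K = 360° - 270° = 90°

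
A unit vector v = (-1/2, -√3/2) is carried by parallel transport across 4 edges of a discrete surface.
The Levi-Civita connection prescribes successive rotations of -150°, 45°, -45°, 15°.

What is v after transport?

Total rotation: (-150°) + 45° + (-45°) + 15° = -135°. Final vector: (-0.2588, 0.9659)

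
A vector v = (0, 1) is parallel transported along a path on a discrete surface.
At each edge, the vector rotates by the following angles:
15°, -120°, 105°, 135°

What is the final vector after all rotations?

Total rotation: 15° + (-120°) + 105° + 135° = 135°. Final vector: (-0.7071, -0.7071)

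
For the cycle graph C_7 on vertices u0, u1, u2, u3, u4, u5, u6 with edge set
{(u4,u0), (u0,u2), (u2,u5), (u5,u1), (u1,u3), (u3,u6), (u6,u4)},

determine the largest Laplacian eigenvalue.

The cycle graph C_n has Laplacian eigenvalues λ_k = 2 − 2cos(2πk/n), k = 0, 1, …, n−1. Here n = 7:
k=0: 2 − 2cos(0) = 0.0; k=1: 2 − 2cos(2π/7) = 0.753; k=2: 2 − 2cos(4π/7) = 2.445; k=3: 2 − 2cos(6π/7) = 3.8019; k=4: 2 − 2cos(8π/7) = 3.8019; k=5: 2 − 2cos(10π/7) = 2.445; k=6: 2 − 2cos(12π/7) = 0.753.
Laplacian eigenvalues: [0.0, 0.753, 0.753, 2.445, 2.445, 3.8019, 3.8019]. Largest eigenvalue (spectral radius) = 3.8019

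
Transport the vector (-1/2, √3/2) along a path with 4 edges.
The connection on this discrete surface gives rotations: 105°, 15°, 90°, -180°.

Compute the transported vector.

Total rotation: 105° + 15° + 90° + (-180°) = 30°. Final vector: (-0.8660, 0.5000)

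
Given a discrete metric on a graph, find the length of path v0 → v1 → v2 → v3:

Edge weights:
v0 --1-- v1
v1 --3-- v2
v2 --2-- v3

Arc length = 1 + 3 + 2 = 6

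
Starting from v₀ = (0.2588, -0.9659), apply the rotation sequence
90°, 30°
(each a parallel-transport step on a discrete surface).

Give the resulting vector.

Total rotation: 90° + 30° = 120°. Final vector: (0.7071, 0.7071)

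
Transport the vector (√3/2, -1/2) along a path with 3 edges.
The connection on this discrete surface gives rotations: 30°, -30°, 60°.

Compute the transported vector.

Total rotation: 30° + (-30°) + 60° = 60°. Final vector: (0.8660, 0.5000)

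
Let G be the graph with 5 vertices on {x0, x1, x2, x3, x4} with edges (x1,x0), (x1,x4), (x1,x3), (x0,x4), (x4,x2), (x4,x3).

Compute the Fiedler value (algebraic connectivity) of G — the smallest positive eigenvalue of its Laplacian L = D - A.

Degrees: deg(x0) = 2, deg(x1) = 3, deg(x2) = 1, deg(x3) = 2, deg(x4) = 4.
L = D − A with rows/columns ordered (x0, x1, x2, x3, x4):
  [ 2, -1,  0,  0, -1]
  [-1,  3,  0, -1, -1]
  [ 0,  0,  1,  0, -1]
  [ 0, -1,  0,  2, -1]
  [-1, -1, -1, -1,  4]
Characteristic polynomial: det(λI − L) = λ(λ − 1)(λ − 2)(λ − 4)(λ − 5).
Roots: λ = 0; (λ − 1) = 0 ⇒ λ = 1; (λ − 2) = 0 ⇒ λ = 2; (λ − 4) = 0 ⇒ λ = 4; (λ − 5) = 0 ⇒ λ = 5.
(Check: the roots sum (with multiplicity) to 12, matching trace L = Σdeg = 2·6 = 12.)
Laplacian eigenvalues: [0.0, 1.0, 2.0, 4.0, 5.0]. Algebraic connectivity (smallest non-zero eigenvalue) = 1.0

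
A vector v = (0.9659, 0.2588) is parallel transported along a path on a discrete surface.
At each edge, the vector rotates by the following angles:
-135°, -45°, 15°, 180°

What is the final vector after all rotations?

Total rotation: (-135°) + (-45°) + 15° + 180° = 15°. Final vector: (0.8660, 0.5000)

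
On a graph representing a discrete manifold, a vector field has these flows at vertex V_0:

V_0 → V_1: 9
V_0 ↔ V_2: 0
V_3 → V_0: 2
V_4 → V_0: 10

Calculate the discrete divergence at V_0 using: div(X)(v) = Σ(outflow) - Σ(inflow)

Divergence = sum of outgoing flows = 9 + 0 + (-2) + (-10) = -3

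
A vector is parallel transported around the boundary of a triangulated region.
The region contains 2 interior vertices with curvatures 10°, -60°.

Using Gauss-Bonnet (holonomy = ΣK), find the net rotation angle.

Holonomy = total enclosed curvature = 10° + (-60°) = -50°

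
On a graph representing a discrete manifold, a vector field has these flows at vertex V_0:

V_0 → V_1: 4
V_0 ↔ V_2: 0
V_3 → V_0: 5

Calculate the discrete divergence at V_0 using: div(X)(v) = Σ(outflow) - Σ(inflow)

Divergence = sum of outgoing flows = 4 + 0 + (-5) = -1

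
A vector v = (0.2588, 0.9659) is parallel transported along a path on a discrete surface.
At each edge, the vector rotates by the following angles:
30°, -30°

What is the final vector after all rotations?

Total rotation: 30° + (-30°) = 0°. Final vector: (0.2588, 0.9659)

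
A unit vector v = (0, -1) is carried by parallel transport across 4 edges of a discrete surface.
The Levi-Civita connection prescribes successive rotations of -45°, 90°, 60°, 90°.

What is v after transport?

Total rotation: (-45°) + 90° + 60° + 90° = 195° ≡ -165° (mod 360°). Final vector: (-0.2588, 0.9659)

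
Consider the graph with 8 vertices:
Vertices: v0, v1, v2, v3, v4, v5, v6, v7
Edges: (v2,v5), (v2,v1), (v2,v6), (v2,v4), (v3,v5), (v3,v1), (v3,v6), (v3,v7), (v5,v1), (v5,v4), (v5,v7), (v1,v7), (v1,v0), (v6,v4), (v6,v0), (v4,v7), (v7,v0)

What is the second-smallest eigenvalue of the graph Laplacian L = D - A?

Degrees: deg(v0) = 3, deg(v1) = 5, deg(v2) = 4, deg(v3) = 4, deg(v4) = 4, deg(v5) = 5, deg(v6) = 4, deg(v7) = 5.
L = D − A with rows/columns ordered (v0, v1, v2, v3, v4, v5, v6, v7):
  [ 3, -1,  0,  0,  0,  0, -1, -1]
  [-1,  5, -1, -1,  0, -1,  0, -1]
  [ 0, -1,  4,  0, -1, -1, -1,  0]
  [ 0, -1,  0,  4,  0, -1, -1, -1]
  [ 0,  0, -1,  0,  4, -1, -1, -1]
  [ 0, -1, -1, -1, -1,  5,  0, -1]
  [-1,  0, -1, -1, -1,  0,  4,  0]
  [-1, -1,  0, -1, -1, -1,  0,  5]
Characteristic polynomial: det(λI − L) = λ(λ² − 9λ + 17)(λ² − 10λ + 22)(λ − 4)(λ² − 11λ + 29).
Roots: λ = 0; (λ² − 9λ + 17) = 0 ⇒ λ = (9 ± √13)/2 ≈ 2.6972, 6.3028; (λ² − 10λ + 22) = 0 ⇒ λ = 5 ± √3 ≈ 3.2679, 6.7321; (λ − 4) = 0 ⇒ λ = 4; (λ² − 11λ + 29) = 0 ⇒ λ = (11 ± √5)/2 ≈ 4.382, 6.618.
(Check: the roots sum (with multiplicity) to 34, matching trace L = Σdeg = 2·17 = 34.)
Laplacian eigenvalues: [0.0, 2.6972, 3.2679, 4.0, 4.382, 6.3028, 6.618, 6.7321]. Algebraic connectivity (smallest non-zero eigenvalue) = 2.6972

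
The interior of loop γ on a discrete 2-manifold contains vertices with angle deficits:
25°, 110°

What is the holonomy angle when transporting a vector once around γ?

Holonomy = total enclosed curvature = 25° + 110° = 135°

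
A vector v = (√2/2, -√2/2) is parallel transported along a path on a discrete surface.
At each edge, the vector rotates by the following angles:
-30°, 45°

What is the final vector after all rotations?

Total rotation: (-30°) + 45° = 15°. Final vector: (0.8660, -0.5000)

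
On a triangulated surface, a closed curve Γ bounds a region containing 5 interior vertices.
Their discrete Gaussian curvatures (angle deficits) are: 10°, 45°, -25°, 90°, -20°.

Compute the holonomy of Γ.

Holonomy = total enclosed curvature = 10° + 45° + (-25°) + 90° + (-20°) = 100°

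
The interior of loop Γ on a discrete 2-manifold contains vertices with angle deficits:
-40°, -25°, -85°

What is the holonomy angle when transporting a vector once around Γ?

Holonomy = total enclosed curvature = (-40°) + (-25°) + (-85°) = -150°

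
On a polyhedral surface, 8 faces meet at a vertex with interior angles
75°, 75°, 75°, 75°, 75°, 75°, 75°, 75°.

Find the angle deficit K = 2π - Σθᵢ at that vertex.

Sum of angles = 600°. K = 360° - 600° = -240°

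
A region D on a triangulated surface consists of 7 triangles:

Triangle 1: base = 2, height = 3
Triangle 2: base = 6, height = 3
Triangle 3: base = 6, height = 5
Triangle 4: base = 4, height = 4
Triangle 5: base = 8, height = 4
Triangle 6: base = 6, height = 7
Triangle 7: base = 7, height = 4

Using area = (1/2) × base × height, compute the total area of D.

(1/2)×2×3 + (1/2)×6×3 + (1/2)×6×5 + (1/2)×4×4 + (1/2)×8×4 + (1/2)×6×7 + (1/2)×7×4 = 86.0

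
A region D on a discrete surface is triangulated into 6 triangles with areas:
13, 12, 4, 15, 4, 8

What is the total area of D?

13 + 12 + 4 + 15 + 4 + 8 = 56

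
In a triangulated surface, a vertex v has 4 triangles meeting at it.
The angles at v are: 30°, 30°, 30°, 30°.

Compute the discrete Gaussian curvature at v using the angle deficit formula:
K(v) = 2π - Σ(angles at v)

Sum of angles = 120°. K = 360° - 120° = 240° = 4π/3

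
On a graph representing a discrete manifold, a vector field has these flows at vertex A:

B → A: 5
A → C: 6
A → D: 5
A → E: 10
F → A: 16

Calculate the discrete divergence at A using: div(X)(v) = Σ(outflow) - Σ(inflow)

Divergence = sum of outgoing flows = (-5) + 6 + 5 + 10 + (-16) = 0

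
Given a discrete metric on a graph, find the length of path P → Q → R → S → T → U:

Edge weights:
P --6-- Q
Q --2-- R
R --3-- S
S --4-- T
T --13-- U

Arc length = 6 + 2 + 3 + 4 + 13 = 28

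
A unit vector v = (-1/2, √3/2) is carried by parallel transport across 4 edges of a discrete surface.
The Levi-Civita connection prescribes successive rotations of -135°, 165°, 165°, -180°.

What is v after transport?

Total rotation: (-135°) + 165° + 165° + (-180°) = 15°. Final vector: (-0.7071, 0.7071)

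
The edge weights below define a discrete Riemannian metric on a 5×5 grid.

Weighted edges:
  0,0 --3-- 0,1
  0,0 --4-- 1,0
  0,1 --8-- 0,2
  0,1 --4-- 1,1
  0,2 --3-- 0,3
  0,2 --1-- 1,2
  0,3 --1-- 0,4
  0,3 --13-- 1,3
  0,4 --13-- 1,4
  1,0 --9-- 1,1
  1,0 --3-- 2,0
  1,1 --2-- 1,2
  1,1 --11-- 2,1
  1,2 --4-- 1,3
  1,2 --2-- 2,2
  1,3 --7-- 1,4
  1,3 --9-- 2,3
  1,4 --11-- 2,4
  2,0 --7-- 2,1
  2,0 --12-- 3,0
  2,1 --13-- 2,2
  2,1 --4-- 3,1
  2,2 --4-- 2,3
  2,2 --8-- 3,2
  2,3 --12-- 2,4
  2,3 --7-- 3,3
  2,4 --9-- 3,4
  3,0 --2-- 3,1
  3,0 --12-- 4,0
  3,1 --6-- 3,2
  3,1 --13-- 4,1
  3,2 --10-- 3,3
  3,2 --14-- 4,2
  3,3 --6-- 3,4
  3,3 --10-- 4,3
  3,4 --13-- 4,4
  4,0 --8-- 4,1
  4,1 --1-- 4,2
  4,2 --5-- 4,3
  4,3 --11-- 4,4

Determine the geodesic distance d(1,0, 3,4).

Shortest path: 1,0 → 1,1 → 1,2 → 2,2 → 2,3 → 3,3 → 3,4, total weight = 30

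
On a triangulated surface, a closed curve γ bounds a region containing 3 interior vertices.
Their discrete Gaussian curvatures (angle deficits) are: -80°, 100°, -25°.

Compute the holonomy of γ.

Holonomy = total enclosed curvature = (-80°) + 100° + (-25°) = -5°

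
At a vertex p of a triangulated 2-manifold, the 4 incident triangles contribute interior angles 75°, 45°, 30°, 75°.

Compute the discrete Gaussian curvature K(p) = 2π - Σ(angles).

Sum of angles = 225°. K = 360° - 225° = 135°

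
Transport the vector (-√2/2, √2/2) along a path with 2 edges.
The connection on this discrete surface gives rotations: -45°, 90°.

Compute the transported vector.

Total rotation: (-45°) + 90° = 45°. Final vector: (-1, 0)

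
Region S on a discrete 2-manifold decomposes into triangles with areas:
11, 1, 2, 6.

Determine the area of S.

11 + 1 + 2 + 6 = 20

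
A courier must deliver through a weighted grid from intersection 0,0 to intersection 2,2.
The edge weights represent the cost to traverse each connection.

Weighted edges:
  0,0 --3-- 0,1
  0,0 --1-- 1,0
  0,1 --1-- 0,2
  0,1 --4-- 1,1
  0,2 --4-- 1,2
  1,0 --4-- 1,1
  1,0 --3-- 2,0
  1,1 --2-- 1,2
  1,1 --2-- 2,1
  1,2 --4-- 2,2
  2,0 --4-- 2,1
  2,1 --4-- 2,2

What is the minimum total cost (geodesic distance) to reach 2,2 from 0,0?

Shortest path: 0,0 → 1,0 → 1,1 → 1,2 → 2,2, total weight = 11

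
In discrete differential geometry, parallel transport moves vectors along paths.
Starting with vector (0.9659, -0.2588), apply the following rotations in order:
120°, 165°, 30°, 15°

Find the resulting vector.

Total rotation: 120° + 165° + 30° + 15° = 330° ≡ -30° (mod 360°). Final vector: (0.7071, -0.7071)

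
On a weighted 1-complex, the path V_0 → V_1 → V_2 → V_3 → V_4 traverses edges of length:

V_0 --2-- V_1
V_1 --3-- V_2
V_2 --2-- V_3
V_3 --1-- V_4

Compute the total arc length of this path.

Arc length = 2 + 3 + 2 + 1 = 8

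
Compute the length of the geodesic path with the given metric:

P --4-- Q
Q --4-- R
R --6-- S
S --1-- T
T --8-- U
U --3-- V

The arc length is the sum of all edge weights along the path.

Arc length = 4 + 4 + 6 + 1 + 8 + 3 = 26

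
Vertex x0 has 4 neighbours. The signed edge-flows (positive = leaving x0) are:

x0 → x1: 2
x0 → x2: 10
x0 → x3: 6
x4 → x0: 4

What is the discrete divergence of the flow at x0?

Divergence = sum of outgoing flows = 2 + 10 + 6 + (-4) = 14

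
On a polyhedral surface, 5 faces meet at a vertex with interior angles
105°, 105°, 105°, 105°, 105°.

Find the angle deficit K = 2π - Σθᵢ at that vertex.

Sum of angles = 525°. K = 360° - 525° = -165° = -11π/12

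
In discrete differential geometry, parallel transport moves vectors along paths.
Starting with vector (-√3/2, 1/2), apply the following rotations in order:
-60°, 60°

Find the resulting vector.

Total rotation: (-60°) + 60° = 0°. Final vector: (-0.8660, 0.5000)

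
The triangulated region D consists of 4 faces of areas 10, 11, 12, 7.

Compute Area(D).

10 + 11 + 12 + 7 = 40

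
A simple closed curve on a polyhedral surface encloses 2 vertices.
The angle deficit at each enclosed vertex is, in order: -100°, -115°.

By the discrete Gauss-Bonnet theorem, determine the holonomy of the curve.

Holonomy = total enclosed curvature = (-100°) + (-115°) = -215°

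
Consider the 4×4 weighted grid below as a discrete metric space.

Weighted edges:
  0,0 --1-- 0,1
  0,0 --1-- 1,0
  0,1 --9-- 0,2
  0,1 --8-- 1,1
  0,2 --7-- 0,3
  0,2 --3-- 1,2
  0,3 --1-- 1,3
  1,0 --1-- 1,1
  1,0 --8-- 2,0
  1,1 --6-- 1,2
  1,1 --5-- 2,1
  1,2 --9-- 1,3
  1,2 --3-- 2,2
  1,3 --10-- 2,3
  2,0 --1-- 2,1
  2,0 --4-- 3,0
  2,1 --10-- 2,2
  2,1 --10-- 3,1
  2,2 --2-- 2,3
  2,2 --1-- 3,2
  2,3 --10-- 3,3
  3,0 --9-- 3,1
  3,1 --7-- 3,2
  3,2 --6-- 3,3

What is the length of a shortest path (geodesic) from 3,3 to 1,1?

Shortest path: 3,3 → 3,2 → 2,2 → 1,2 → 1,1, total weight = 16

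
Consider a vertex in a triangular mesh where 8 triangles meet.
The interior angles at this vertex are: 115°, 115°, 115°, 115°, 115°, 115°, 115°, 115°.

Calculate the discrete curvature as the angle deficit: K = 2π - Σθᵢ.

Sum of angles = 920°. K = 360° - 920° = -560°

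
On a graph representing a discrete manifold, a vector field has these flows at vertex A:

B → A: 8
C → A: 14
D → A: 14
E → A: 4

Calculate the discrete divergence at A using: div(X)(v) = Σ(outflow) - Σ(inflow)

Divergence = sum of outgoing flows = (-8) + (-14) + (-14) + (-4) = -40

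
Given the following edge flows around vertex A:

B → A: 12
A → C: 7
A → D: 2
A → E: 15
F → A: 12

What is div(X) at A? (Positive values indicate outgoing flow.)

Divergence = sum of outgoing flows = (-12) + 7 + 2 + 15 + (-12) = 0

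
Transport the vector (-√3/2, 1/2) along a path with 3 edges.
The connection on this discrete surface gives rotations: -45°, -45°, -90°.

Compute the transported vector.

Total rotation: (-45°) + (-45°) + (-90°) = -180° ≡ 180° (mod 360°). Final vector: (0.8660, -0.5000)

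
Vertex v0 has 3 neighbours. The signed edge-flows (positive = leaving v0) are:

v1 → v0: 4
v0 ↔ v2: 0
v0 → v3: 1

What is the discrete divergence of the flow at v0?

Divergence = sum of outgoing flows = (-4) + 0 + 1 = -3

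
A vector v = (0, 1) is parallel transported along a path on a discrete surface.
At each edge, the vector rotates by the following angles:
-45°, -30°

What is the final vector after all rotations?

Total rotation: (-45°) + (-30°) = -75°. Final vector: (0.9659, 0.2588)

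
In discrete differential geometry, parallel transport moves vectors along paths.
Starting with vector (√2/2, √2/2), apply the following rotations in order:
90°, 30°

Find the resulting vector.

Total rotation: 90° + 30° = 120°. Final vector: (-0.9659, 0.2588)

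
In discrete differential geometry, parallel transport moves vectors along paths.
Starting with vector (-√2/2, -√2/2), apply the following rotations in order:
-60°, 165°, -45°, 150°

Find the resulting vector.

Total rotation: (-60°) + 165° + (-45°) + 150° = 210° ≡ -150° (mod 360°). Final vector: (0.2588, 0.9659)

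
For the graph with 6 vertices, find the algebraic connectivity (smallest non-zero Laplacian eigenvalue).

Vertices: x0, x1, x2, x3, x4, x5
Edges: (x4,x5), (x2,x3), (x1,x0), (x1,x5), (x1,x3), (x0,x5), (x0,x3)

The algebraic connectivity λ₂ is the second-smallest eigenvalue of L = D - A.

Degrees: deg(x0) = 3, deg(x1) = 3, deg(x2) = 1, deg(x3) = 3, deg(x4) = 1, deg(x5) = 3.
L = D − A with rows/columns ordered (x0, x1, x2, x3, x4, x5):
  [ 3, -1,  0, -1,  0, -1]
  [-1,  3,  0, -1,  0, -1]
  [ 0,  0,  1, -1,  0,  0]
  [-1, -1, -1,  3,  0,  0]
  [ 0,  0,  0,  0,  1, -1]
  [-1, -1,  0,  0, -1,  3]
Characteristic polynomial: det(λI − L) = λ(λ² − 4λ + 2)(λ² − 6λ + 6)(λ − 4).
Roots: λ = 0; (λ² − 4λ + 2) = 0 ⇒ λ = 2 ± √2 ≈ 0.5858, 3.4142; (λ² − 6λ + 6) = 0 ⇒ λ = 3 ± √3 ≈ 1.2679, 4.7321; (λ − 4) = 0 ⇒ λ = 4.
(Check: the roots sum (with multiplicity) to 14, matching trace L = Σdeg = 2·7 = 14.)
Laplacian eigenvalues: [0.0, 0.5858, 1.2679, 3.4142, 4.0, 4.7321]. Algebraic connectivity (smallest non-zero eigenvalue) = 0.5858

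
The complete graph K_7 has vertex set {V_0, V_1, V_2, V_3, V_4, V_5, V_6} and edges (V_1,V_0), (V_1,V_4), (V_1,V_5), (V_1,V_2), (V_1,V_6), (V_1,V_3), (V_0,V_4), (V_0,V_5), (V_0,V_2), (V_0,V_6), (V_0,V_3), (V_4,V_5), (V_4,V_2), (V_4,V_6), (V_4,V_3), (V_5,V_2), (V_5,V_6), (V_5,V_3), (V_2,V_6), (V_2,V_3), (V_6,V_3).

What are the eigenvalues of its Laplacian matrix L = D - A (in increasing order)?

For the complete graph K_n, L = nI − J (J = all-ones matrix). J has eigenvalues n (once, eigenvector 𝟙) and 0 (multiplicity n−1), so L has eigenvalues 0 (once) and n (multiplicity n−1). Here n = 7: eigenvalue 0 once and 7 with multiplicity 6.
Laplacian eigenvalues (increasing order): [0.0, 7.0, 7.0, 7.0, 7.0, 7.0, 7.0]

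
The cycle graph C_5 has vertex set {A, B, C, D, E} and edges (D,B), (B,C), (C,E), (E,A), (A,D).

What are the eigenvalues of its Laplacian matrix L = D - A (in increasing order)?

The cycle graph C_n has Laplacian eigenvalues λ_k = 2 − 2cos(2πk/n), k = 0, 1, …, n−1. Here n = 5:
k=0: 2 − 2cos(0) = 0.0; k=1: 2 − 2cos(2π/5) = 1.382; k=2: 2 − 2cos(4π/5) = 3.618; k=3: 2 − 2cos(6π/5) = 3.618; k=4: 2 − 2cos(8π/5) = 1.382.
Laplacian eigenvalues (increasing order): [0.0, 1.382, 1.382, 3.618, 3.618]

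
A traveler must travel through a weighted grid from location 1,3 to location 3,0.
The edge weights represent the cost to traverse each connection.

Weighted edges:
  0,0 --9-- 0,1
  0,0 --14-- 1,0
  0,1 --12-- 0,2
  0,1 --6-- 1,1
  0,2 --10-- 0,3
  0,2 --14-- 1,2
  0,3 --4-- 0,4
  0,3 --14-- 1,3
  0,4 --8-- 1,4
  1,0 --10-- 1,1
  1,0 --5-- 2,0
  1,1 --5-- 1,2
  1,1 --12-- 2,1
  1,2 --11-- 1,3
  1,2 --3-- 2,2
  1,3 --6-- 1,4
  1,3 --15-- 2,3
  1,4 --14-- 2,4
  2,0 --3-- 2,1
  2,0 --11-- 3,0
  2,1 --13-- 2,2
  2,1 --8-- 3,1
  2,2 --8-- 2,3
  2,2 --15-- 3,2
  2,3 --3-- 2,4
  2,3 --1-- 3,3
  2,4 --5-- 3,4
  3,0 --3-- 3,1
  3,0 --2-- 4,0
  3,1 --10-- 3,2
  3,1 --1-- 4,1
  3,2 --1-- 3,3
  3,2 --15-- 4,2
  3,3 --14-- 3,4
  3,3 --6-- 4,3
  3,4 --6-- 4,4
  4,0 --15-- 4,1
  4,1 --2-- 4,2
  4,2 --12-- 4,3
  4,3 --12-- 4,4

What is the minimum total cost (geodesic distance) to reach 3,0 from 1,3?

Shortest path: 1,3 → 2,3 → 3,3 → 3,2 → 3,1 → 3,0, total weight = 30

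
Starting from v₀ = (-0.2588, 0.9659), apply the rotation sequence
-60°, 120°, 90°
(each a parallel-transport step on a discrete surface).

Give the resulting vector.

Total rotation: (-60°) + 120° + 90° = 150°. Final vector: (-0.2588, -0.9659)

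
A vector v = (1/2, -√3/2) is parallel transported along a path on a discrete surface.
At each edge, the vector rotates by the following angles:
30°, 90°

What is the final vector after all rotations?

Total rotation: 30° + 90° = 120°. Final vector: (0.5000, 0.8660)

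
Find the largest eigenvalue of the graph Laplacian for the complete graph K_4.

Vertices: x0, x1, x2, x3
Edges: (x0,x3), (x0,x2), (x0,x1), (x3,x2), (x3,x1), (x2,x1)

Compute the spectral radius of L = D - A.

For the complete graph K_n, L = nI − J (J = all-ones matrix). J has eigenvalues n (once, eigenvector 𝟙) and 0 (multiplicity n−1), so L has eigenvalues 0 (once) and n (multiplicity n−1). Here n = 4: eigenvalue 0 once and 4 with multiplicity 3.
Laplacian eigenvalues: [0.0, 4.0, 4.0, 4.0]. Largest eigenvalue (spectral radius) = 4.0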